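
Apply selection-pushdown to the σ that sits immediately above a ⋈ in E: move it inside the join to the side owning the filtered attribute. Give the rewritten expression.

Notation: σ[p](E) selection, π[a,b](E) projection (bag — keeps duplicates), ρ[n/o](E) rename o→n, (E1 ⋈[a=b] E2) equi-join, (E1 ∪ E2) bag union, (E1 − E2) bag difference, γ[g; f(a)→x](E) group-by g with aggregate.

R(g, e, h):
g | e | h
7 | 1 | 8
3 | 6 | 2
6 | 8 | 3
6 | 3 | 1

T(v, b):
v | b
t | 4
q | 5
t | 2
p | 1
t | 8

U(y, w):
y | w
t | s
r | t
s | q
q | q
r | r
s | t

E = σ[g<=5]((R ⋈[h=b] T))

σ filters on g, owned by the left side.
E' = (σ[g<=5](R) ⋈[h=b] T)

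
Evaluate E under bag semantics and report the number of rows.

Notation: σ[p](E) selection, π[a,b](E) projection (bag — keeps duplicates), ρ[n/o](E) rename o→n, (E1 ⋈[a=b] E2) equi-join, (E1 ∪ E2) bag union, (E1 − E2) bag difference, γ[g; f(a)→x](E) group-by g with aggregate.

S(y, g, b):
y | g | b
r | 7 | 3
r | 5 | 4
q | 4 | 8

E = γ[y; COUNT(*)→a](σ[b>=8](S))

Stepwise |·|:
  S → 3
  σ[b>=8](S) → 1
  γ[y; COUNT(*)→a](σ[b>=8](S)) → 1

|E| = 1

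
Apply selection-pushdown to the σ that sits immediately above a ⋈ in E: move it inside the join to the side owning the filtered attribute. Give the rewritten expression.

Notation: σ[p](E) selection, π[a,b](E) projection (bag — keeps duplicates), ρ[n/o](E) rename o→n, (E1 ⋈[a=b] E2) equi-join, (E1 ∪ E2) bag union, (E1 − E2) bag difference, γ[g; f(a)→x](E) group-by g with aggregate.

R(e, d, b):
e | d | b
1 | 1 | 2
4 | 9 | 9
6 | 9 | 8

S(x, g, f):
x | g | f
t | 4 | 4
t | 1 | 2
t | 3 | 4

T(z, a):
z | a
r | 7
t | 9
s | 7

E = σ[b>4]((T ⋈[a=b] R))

σ filters on b, owned by the right side.
E' = (T ⋈[a=b] σ[b>4](R))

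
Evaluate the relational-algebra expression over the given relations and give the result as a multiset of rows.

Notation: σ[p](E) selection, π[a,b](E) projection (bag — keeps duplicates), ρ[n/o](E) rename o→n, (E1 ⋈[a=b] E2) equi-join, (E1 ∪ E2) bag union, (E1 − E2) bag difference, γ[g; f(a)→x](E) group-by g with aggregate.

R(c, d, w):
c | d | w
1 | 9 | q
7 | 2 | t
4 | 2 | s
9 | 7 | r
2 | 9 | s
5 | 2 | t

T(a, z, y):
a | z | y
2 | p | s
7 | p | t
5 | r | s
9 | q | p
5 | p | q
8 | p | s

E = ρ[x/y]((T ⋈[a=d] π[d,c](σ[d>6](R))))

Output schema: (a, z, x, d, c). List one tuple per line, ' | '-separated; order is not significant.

Per-node cardinality:
  T → 6
  R → 6
  σ[d>6](R) → 3
  π[d,c](σ[d>6](R)) → 3
  (T ⋈[a=d] π[d,c](σ[d>6](R))) → 3
  ρ[x/y]((T ⋈[a=d] π[d,c](σ[d>6](R)))) → 3

== RESULT ==
a | z | x | d | c
7 | p | t | 7 | 9
9 | q | p | 9 | 1
9 | q | p | 9 | 2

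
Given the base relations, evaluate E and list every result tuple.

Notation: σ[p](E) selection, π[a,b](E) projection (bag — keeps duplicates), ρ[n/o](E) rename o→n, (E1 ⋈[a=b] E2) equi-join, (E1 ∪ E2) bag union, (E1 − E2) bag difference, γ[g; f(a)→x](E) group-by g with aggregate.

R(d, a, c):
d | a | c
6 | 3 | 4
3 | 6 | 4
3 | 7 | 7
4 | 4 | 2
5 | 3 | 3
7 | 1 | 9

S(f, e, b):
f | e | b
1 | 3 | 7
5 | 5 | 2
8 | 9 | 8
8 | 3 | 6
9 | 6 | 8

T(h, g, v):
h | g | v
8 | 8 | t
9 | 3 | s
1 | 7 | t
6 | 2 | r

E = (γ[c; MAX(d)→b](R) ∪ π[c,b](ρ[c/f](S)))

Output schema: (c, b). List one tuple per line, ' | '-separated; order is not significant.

Row counts bottom-up:
  R → 6
  γ[c; MAX(d)→b](R) → 5
  S → 5
  ρ[c/f](S) → 5
  π[c,b](ρ[c/f](S)) → 5
  (γ[c; MAX(d)→b](R) ∪ π[c,b](ρ[c/f](S))) → 10

== RESULT ==
c | b
1 | 7
2 | 4
3 | 5
4 | 6
5 | 2
7 | 3
8 | 6
8 | 8
9 | 7
9 | 8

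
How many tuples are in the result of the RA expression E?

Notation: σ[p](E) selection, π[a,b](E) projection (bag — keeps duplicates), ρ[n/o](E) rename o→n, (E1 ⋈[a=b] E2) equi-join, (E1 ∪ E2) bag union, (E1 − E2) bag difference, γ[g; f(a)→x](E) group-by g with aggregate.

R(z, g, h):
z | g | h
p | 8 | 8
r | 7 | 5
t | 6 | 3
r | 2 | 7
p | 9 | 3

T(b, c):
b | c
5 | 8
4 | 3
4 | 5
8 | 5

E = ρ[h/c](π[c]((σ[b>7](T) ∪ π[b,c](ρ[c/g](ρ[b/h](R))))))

Subexpression sizes:
  T → 4
  σ[b>7](T) → 1
  R → 5
  ρ[b/h](R) → 5
  ρ[c/g](ρ[b/h](R)) → 5
  π[b,c](ρ[c/g](ρ[b/h](R))) → 5
  (σ[b>7](T) ∪ π[b,c](ρ[c/g](ρ[b/h](R)))) → 6
  π[c]((σ[b>7](T) ∪ π[b,c](ρ[c/g](ρ[b/h](R))))) → 6
  ρ[h/c](π[c]((σ[b>7](T) ∪ π[b,c](ρ[c/g](ρ[b/h](R)))))) → 6

|E| = 6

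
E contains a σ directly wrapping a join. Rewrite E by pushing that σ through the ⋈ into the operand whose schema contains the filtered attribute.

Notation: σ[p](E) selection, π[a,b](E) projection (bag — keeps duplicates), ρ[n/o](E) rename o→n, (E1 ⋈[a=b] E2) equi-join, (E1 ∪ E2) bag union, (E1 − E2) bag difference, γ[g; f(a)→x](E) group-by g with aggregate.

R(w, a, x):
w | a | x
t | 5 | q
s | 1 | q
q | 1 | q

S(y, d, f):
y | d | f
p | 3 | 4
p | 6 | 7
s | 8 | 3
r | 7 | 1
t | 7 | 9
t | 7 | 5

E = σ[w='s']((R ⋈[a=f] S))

σ filters on w, owned by the left side.
E' = (σ[w='s'](R) ⋈[a=f] S)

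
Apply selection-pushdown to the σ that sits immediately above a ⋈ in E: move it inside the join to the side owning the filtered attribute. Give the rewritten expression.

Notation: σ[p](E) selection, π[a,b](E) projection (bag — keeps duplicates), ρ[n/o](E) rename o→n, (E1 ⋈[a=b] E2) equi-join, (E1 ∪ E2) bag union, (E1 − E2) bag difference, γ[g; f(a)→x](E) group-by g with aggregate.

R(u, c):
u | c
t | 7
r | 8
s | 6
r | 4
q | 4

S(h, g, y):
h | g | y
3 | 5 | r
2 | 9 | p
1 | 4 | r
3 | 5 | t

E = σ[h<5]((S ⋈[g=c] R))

σ filters on h, owned by the left side.
E' = (σ[h<5](S) ⋈[g=c] R)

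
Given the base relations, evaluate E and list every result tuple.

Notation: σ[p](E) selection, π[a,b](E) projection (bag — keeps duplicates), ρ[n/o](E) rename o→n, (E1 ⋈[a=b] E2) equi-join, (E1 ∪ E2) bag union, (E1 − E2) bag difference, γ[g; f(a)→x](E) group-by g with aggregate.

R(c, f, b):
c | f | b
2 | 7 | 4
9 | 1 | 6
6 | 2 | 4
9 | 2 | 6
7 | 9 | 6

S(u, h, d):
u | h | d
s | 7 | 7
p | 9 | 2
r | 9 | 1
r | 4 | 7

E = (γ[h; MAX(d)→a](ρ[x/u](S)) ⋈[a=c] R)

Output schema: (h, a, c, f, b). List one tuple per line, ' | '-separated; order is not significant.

Per-node cardinality:
  S → 4
  ρ[x/u](S) → 4
  γ[h; MAX(d)→a](ρ[x/u](S)) → 3
  R → 5
  (γ[h; MAX(d)→a](ρ[x/u](S)) ⋈[a=c] R) → 3

== RESULT ==
h | a | c | f | b
4 | 7 | 7 | 9 | 6
7 | 7 | 7 | 9 | 6
9 | 2 | 2 | 7 | 4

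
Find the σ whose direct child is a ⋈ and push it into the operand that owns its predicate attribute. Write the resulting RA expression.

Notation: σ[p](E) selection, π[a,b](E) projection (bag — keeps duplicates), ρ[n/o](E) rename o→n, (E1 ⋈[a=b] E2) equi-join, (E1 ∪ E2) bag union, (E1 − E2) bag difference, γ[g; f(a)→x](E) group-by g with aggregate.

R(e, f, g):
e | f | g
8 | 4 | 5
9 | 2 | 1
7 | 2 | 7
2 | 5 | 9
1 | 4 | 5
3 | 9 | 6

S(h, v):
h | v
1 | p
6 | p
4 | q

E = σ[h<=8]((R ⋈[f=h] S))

σ filters on h, owned by the right side.
E' = (R ⋈[f=h] σ[h<=8](S))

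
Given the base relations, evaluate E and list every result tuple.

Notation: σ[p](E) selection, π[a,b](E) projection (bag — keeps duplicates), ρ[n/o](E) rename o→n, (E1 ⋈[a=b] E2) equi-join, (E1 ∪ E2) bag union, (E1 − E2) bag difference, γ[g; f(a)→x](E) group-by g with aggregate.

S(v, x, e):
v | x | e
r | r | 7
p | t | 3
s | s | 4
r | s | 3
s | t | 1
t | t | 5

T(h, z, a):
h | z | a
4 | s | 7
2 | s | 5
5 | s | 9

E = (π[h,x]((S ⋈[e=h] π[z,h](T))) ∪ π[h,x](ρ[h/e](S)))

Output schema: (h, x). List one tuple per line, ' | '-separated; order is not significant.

Per-node cardinality:
  S → 6
  T → 3
  π[z,h](T) → 3
  (S ⋈[e=h] π[z,h](T)) → 2
  π[h,x]((S ⋈[e=h] π[z,h](T))) → 2
  S → 6
  ρ[h/e](S) → 6
  π[h,x](ρ[h/e](S)) → 6
  (π[h,x]((S ⋈[e=h] π[z,h](T))) ∪ π[h,x](ρ[h/e](S))) → 8

== RESULT ==
h | x
1 | t
3 | s
3 | t
4 | s
4 | s
5 | t
5 | t
7 | r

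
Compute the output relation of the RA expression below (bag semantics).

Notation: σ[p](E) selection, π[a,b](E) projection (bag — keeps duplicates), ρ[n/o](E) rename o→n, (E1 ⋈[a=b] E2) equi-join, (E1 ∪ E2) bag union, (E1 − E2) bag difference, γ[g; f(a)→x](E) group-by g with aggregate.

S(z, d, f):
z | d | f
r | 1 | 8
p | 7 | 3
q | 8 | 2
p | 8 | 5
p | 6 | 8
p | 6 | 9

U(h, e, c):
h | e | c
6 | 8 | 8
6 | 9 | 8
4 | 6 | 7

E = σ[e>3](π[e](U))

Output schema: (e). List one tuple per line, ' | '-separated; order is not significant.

Row counts bottom-up:
  U → 3
  π[e](U) → 3
  σ[e>3](π[e](U)) → 3

== RESULT ==
e
6
8
9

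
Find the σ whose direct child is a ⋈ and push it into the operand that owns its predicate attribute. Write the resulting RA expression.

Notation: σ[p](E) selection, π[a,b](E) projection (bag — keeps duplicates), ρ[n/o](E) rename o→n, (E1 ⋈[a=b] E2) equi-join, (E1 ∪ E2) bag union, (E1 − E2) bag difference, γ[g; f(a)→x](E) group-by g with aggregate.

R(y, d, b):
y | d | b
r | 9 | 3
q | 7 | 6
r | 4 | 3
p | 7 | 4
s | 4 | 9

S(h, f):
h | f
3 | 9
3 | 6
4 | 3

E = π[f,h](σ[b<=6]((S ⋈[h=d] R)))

σ filters on b, owned by the right side.
E' = π[f,h]((S ⋈[h=d] σ[b<=6](R)))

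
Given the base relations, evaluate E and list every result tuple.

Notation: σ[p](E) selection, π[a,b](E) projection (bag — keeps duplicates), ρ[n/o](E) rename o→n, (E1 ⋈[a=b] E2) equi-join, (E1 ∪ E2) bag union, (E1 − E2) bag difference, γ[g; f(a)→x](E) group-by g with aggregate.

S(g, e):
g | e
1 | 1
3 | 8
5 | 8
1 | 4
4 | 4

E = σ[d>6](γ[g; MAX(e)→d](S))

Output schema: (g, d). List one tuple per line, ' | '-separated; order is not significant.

Subexpression sizes:
  S → 5
  γ[g; MAX(e)→d](S) → 4
  σ[d>6](γ[g; MAX(e)→d](S)) → 2

== RESULT ==
g | d
3 | 8
5 | 8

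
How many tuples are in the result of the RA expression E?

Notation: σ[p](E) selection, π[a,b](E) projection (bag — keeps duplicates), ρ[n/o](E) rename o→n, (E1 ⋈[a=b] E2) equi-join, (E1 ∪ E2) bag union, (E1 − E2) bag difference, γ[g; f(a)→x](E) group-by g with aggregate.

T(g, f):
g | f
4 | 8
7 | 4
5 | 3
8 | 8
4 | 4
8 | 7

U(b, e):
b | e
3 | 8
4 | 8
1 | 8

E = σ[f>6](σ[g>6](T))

Row counts bottom-up:
  T → 6
  σ[g>6](T) → 3
  σ[f>6](σ[g>6](T)) → 2

|E| = 2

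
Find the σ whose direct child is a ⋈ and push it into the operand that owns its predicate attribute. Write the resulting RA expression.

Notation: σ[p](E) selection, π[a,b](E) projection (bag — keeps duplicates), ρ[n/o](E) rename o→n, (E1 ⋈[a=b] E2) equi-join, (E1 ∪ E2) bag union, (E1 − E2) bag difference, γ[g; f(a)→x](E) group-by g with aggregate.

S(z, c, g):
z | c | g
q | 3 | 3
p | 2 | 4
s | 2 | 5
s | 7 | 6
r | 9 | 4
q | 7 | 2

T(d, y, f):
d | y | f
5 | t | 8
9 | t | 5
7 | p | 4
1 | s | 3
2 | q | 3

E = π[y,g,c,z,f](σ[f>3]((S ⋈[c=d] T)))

σ filters on f, owned by the right side.
E' = π[y,g,c,z,f]((S ⋈[c=d] σ[f>3](T)))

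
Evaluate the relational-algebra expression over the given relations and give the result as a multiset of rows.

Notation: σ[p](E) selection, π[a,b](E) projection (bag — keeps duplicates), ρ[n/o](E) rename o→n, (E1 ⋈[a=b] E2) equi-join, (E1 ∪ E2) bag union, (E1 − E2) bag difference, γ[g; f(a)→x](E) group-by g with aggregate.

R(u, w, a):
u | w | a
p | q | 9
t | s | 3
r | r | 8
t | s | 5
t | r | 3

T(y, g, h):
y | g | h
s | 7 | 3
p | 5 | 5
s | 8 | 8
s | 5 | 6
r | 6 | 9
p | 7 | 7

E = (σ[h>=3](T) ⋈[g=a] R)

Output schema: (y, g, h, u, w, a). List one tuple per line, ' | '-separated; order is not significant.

Per-node cardinality:
  T → 6
  σ[h>=3](T) → 6
  R → 5
  (σ[h>=3](T) ⋈[g=a] R) → 3

== RESULT ==
y | g | h | u | w | a
p | 5 | 5 | t | s | 5
s | 5 | 6 | t | s | 5
s | 8 | 8 | r | r | 8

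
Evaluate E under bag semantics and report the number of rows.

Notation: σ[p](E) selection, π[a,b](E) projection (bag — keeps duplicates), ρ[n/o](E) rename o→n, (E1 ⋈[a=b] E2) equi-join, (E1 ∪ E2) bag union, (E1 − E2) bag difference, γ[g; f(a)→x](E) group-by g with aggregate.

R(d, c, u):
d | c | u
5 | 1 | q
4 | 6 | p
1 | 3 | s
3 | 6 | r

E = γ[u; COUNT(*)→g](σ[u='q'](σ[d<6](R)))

Stepwise |·|:
  R → 4
  σ[d<6](R) → 4
  σ[u='q'](σ[d<6](R)) → 1
  γ[u; COUNT(*)→g](σ[u='q'](σ[d<6](R))) → 1

|E| = 1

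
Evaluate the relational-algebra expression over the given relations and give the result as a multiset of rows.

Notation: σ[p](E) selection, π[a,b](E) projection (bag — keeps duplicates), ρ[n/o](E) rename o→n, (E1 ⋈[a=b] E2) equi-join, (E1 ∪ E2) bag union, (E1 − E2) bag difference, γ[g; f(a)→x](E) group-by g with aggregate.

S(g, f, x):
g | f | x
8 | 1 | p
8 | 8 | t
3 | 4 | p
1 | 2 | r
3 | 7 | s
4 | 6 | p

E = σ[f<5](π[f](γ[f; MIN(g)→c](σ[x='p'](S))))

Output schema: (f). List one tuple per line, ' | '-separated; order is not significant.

Row counts bottom-up:
  S → 6
  σ[x='p'](S) → 3
  γ[f; MIN(g)→c](σ[x='p'](S)) → 3
  π[f](γ[f; MIN(g)→c](σ[x='p'](S))) → 3
  σ[f<5](π[f](γ[f; MIN(g)→c](σ[x='p'](S)))) → 2

== RESULT ==
f
1
4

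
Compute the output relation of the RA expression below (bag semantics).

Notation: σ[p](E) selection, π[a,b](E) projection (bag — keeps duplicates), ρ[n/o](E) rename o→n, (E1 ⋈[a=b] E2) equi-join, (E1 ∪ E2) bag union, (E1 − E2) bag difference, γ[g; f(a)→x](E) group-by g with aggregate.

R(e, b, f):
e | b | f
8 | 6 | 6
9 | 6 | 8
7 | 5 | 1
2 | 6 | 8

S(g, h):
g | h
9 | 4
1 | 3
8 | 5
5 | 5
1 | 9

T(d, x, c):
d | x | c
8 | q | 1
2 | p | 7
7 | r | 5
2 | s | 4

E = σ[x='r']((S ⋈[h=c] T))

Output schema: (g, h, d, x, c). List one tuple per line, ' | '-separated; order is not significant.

Row counts bottom-up:
  S → 5
  T → 4
  (S ⋈[h=c] T) → 3
  σ[x='r']((S ⋈[h=c] T)) → 2

== RESULT ==
g | h | d | x | c
5 | 5 | 7 | r | 5
8 | 5 | 7 | r | 5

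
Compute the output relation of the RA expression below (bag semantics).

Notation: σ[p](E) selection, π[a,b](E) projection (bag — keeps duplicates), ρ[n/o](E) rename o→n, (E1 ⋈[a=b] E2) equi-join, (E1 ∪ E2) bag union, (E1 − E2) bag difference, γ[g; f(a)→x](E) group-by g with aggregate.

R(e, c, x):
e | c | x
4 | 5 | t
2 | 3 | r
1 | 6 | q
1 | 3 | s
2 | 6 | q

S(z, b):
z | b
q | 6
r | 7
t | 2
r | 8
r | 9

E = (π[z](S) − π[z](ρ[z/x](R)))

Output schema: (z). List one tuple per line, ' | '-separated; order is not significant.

Per-node cardinality:
  S → 5
  π[z](S) → 5
  R → 5
  ρ[z/x](R) → 5
  π[z](ρ[z/x](R)) → 5
  (π[z](S) − π[z](ρ[z/x](R))) → 2

== RESULT ==
z
r
r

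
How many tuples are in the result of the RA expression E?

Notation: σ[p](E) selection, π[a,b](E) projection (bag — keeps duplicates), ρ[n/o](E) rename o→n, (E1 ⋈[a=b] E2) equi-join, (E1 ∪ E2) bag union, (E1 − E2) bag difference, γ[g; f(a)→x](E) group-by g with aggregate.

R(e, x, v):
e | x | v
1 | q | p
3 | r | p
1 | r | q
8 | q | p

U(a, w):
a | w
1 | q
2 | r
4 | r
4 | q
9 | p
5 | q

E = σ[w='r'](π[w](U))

Row counts bottom-up:
  U → 6
  π[w](U) → 6
  σ[w='r'](π[w](U)) → 2

|E| = 2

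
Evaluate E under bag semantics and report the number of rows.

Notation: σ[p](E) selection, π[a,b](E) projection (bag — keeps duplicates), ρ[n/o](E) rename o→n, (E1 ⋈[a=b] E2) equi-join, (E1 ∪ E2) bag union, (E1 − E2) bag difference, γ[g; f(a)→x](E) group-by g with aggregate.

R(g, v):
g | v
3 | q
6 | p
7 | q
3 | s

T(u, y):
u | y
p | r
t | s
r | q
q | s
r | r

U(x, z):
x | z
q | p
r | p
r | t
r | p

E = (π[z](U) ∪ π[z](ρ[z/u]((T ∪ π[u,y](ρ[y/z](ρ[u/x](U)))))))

Row counts bottom-up:
  U → 4
  π[z](U) → 4
  T → 5
  U → 4
  ρ[u/x](U) → 4
  ρ[y/z](ρ[u/x](U)) → 4
  π[u,y](ρ[y/z](ρ[u/x](U))) → 4
  (T ∪ π[u,y](ρ[y/z](ρ[u/x](U)))) → 9
  ρ[z/u]((T ∪ π[u,y](ρ[y/z](ρ[u/x](U))))) → 9
  π[z](ρ[z/u]((T ∪ π[u,y](ρ[y/z](ρ[u/x](U)))))) → 9
  (π[z](U) ∪ π[z](ρ[z/u]((T ∪ π[u,y](ρ[y/z](ρ[u/x](U))))))) → 13

|E| = 13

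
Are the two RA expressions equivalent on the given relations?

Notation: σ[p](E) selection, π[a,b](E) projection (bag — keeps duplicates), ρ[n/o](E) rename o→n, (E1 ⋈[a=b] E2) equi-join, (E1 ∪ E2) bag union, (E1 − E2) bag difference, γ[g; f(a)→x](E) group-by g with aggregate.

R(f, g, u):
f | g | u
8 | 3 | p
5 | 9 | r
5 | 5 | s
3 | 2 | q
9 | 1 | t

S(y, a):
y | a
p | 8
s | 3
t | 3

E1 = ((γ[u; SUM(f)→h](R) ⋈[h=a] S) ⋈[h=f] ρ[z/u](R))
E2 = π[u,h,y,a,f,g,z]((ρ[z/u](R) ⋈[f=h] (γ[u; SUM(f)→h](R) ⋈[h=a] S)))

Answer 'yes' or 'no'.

E1 stepwise |·|:
  R → 5
  γ[u; SUM(f)→h](R) → 5
  S → 3
  (γ[u; SUM(f)→h](R) ⋈[h=a] S) → 3
  R → 5
  ρ[z/u](R) → 5
  ((γ[u; SUM(f)→h](R) ⋈[h=a] S) ⋈[h=f] ρ[z/u](R)) → 3
E2 stepwise |·|:
  R → 5
  ρ[z/u](R) → 5
  R → 5
  γ[u; SUM(f)→h](R) → 5
  S → 3
  (γ[u; SUM(f)→h](R) ⋈[h=a] S) → 3
  (ρ[z/u](R) ⋈[f=h] (γ[u; SUM(f)→h](R) ⋈[h=a] S)) → 3
  π[u,h,y,a,f,g,z]((ρ[z/u](R) ⋈[f=h] (γ[u; SUM(f)→h](R) ⋈[h=a] S))) → 3

E1 and E2 produce the same multiset:
u | h | y | a | f | g | z
p | 8 | p | 8 | 8 | 3 | p
q | 3 | s | 3 | 3 | 2 | q
q | 3 | t | 3 | 3 | 2 | q

yes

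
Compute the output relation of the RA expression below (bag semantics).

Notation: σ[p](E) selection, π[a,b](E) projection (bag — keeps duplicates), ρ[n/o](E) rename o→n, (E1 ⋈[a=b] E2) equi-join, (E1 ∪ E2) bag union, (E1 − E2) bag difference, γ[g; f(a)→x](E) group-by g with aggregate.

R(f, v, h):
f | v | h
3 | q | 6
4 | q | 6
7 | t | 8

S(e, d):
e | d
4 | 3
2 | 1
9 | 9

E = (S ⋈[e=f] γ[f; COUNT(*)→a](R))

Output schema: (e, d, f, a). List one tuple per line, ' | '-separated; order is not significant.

Subexpression sizes:
  S → 3
  R → 3
  γ[f; COUNT(*)→a](R) → 3
  (S ⋈[e=f] γ[f; COUNT(*)→a](R)) → 1

== RESULT ==
e | d | f | a
4 | 3 | 4 | 1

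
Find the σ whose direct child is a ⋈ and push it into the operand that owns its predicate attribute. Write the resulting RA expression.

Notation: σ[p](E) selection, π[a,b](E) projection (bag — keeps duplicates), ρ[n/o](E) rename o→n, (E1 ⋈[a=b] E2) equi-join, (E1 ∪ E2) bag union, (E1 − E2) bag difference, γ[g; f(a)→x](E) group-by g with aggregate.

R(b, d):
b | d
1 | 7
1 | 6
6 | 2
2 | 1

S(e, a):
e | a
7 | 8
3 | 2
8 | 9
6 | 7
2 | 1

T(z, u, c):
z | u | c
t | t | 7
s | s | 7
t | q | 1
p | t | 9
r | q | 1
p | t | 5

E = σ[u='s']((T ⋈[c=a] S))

σ filters on u, owned by the left side.
E' = (σ[u='s'](T) ⋈[c=a] S)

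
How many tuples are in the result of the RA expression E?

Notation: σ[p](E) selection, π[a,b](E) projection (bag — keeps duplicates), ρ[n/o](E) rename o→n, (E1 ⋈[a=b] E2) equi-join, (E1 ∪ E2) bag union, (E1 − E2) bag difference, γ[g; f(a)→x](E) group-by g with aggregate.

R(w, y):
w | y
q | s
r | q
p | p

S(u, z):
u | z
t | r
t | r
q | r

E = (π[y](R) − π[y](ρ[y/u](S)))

Stepwise |·|:
  R → 3
  π[y](R) → 3
  S → 3
  ρ[y/u](S) → 3
  π[y](ρ[y/u](S)) → 3
  (π[y](R) − π[y](ρ[y/u](S))) → 2

|E| = 2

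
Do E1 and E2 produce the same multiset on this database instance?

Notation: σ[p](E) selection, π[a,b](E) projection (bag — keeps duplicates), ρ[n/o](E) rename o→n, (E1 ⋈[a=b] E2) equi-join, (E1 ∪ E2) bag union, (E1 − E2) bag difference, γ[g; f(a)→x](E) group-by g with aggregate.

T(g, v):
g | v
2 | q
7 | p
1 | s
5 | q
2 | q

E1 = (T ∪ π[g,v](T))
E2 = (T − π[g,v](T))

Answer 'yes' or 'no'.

E1 per-node cardinality:
  T → 5
  T → 5
  π[g,v](T) → 5
  (T ∪ π[g,v](T)) → 10
E2 per-node cardinality:
  T → 5
  T → 5
  π[g,v](T) → 5
  (T − π[g,v](T)) → 0

E1 result:
g | v
1 | s
1 | s
2 | q
2 | q
2 | q
2 | q
5 | q
5 | q
7 | p
7 | p
E2 result:
g | v
(0 rows)
Witness: (5, 'q') appears 2× in E1 but 0× in E2.

no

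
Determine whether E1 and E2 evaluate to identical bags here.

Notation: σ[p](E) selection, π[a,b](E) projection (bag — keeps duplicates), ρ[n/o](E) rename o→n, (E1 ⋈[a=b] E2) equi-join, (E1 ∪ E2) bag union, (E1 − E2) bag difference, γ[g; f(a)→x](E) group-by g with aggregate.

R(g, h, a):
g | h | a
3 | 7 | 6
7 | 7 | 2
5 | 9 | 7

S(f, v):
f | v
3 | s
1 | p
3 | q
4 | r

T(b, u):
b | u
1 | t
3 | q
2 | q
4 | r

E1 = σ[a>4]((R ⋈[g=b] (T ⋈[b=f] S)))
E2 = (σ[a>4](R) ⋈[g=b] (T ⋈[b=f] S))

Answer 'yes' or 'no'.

E1 subexpression sizes:
  R → 3
  T → 4
  S → 4
  (T ⋈[b=f] S) → 4
  (R ⋈[g=b] (T ⋈[b=f] S)) → 2
  σ[a>4]((R ⋈[g=b] (T ⋈[b=f] S))) → 2
E2 subexpression sizes:
  R → 3
  σ[a>4](R) → 2
  T → 4
  S → 4
  (T ⋈[b=f] S) → 4
  (σ[a>4](R) ⋈[g=b] (T ⋈[b=f] S)) → 2

E1 and E2 produce the same multiset:
g | h | a | b | u | f | v
3 | 7 | 6 | 3 | q | 3 | q
3 | 7 | 6 | 3 | q | 3 | s

yes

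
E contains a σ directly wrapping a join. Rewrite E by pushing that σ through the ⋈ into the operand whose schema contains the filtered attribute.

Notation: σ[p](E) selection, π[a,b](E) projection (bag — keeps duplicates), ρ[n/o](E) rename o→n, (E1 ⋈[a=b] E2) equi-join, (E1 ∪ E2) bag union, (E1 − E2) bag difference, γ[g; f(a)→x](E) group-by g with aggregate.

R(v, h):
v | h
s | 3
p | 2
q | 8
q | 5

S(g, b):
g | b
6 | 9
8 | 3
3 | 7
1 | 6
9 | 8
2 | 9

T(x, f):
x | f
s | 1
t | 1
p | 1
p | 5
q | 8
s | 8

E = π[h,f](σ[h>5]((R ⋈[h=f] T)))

σ filters on h, owned by the left side.
E' = π[h,f]((σ[h>5](R) ⋈[h=f] T))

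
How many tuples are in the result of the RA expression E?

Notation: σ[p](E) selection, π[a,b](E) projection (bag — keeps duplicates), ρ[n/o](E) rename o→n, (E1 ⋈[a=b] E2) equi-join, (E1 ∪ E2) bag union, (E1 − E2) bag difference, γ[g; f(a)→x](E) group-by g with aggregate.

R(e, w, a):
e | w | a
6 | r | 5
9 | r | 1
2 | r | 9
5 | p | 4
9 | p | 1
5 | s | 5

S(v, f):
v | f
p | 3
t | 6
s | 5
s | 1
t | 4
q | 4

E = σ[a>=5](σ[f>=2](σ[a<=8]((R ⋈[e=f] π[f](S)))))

Row counts bottom-up:
  R → 6
  S → 6
  π[f](S) → 6
  (R ⋈[e=f] π[f](S)) → 3
  σ[a<=8]((R ⋈[e=f] π[f](S))) → 3
  σ[f>=2](σ[a<=8]((R ⋈[e=f] π[f](S)))) → 3
  σ[a>=5](σ[f>=2](σ[a<=8]((R ⋈[e=f] π[f](S))))) → 2

|E| = 2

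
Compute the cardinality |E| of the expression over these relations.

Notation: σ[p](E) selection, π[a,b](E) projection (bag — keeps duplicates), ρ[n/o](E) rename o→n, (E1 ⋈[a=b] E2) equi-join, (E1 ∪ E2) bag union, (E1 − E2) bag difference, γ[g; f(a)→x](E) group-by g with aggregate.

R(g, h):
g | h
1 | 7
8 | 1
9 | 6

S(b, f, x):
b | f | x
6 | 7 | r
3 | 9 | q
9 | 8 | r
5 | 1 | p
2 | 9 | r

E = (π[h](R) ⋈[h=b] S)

Subexpression sizes:
  R → 3
  π[h](R) → 3
  S → 5
  (π[h](R) ⋈[h=b] S) → 1

|E| = 1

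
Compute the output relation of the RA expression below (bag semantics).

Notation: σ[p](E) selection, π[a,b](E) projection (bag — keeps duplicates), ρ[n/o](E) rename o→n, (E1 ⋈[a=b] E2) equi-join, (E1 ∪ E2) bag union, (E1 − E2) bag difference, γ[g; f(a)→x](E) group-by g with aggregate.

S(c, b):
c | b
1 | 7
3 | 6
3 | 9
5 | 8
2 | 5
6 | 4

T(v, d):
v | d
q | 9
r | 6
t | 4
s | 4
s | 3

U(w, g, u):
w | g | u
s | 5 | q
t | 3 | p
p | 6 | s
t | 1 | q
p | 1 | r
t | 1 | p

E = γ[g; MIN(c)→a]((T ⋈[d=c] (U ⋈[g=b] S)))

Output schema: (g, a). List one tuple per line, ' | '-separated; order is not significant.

Subexpression sizes:
  T → 5
  U → 6
  S → 6
  (U ⋈[g=b] S) → 2
  (T ⋈[d=c] (U ⋈[g=b] S)) → 1
  γ[g; MIN(c)→a]((T ⋈[d=c] (U ⋈[g=b] S))) → 1

== RESULT ==
g | a
6 | 3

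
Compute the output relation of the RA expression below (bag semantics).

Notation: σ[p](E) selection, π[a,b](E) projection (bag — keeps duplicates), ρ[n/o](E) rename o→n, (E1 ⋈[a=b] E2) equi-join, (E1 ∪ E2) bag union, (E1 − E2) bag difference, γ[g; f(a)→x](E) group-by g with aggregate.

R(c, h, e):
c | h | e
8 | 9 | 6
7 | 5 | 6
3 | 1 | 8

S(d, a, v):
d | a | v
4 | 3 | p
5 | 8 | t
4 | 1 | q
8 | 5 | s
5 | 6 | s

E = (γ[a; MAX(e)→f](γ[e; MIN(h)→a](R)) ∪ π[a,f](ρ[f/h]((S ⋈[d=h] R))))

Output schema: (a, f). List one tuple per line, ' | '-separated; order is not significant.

Subexpression sizes:
  R → 3
  γ[e; MIN(h)→a](R) → 2
  γ[a; MAX(e)→f](γ[e; MIN(h)→a](R)) → 2
  S → 5
  R → 3
  (S ⋈[d=h] R) → 2
  ρ[f/h]((S ⋈[d=h] R)) → 2
  π[a,f](ρ[f/h]((S ⋈[d=h] R))) → 2
  (γ[a; MAX(e)→f](γ[e; MIN(h)→a](R)) ∪ π[a,f](ρ[f/h]((S ⋈[d=h] R)))) → 4

== RESULT ==
a | f
1 | 8
5 | 6
6 | 5
8 | 5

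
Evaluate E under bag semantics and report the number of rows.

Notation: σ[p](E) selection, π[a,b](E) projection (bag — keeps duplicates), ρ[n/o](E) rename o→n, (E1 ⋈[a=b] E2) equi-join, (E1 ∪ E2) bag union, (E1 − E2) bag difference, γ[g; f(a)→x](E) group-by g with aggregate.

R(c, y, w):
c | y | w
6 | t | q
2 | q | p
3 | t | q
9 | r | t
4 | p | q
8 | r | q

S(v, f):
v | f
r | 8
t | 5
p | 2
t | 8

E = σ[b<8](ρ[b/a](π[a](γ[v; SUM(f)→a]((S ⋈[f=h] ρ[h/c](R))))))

Subexpression sizes:
  S → 4
  R → 6
  ρ[h/c](R) → 6
  (S ⋈[f=h] ρ[h/c](R)) → 3
  γ[v; SUM(f)→a]((S ⋈[f=h] ρ[h/c](R))) → 3
  π[a](γ[v; SUM(f)→a]((S ⋈[f=h] ρ[h/c](R)))) → 3
  ρ[b/a](π[a](γ[v; SUM(f)→a]((S ⋈[f=h] ρ[h/c](R))))) → 3
  σ[b<8](ρ[b/a](π[a](γ[v; SUM(f)→a]((S ⋈[f=h] ρ[h/c](R)))))) → 1

|E| = 1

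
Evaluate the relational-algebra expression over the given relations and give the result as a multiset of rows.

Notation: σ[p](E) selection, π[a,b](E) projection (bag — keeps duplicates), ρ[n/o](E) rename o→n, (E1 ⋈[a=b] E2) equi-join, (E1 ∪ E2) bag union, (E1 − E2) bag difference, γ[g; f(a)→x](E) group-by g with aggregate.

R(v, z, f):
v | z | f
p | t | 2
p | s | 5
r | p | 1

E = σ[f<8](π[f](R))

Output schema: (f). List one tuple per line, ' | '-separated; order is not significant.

Subexpression sizes:
  R → 3
  π[f](R) → 3
  σ[f<8](π[f](R)) → 3

== RESULT ==
f
1
2
5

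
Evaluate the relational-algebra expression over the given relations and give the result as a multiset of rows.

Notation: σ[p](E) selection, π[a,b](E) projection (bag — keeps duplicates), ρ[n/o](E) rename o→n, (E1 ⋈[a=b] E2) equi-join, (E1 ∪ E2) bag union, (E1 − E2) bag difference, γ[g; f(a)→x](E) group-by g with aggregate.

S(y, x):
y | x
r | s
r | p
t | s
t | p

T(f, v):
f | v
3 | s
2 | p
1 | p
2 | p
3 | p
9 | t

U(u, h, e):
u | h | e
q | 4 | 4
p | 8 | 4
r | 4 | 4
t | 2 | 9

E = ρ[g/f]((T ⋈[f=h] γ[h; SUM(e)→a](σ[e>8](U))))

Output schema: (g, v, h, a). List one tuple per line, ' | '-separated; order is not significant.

Subexpression sizes:
  T → 6
  U → 4
  σ[e>8](U) → 1
  γ[h; SUM(e)→a](σ[e>8](U)) → 1
  (T ⋈[f=h] γ[h; SUM(e)→a](σ[e>8](U))) → 2
  ρ[g/f]((T ⋈[f=h] γ[h; SUM(e)→a](σ[e>8](U)))) → 2

== RESULT ==
g | v | h | a
2 | p | 2 | 9
2 | p | 2 | 9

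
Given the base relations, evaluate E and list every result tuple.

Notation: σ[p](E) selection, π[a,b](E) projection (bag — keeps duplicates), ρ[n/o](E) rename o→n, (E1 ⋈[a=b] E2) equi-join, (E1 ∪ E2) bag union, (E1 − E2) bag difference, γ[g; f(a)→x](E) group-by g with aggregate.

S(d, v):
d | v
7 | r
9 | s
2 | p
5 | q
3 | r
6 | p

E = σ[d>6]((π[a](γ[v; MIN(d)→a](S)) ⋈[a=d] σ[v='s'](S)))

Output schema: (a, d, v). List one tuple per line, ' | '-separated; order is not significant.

Stepwise |·|:
  S → 6
  γ[v; MIN(d)→a](S) → 4
  π[a](γ[v; MIN(d)→a](S)) → 4
  S → 6
  σ[v='s'](S) → 1
  (π[a](γ[v; MIN(d)→a](S)) ⋈[a=d] σ[v='s'](S)) → 1
  σ[d>6]((π[a](γ[v; MIN(d)→a](S)) ⋈[a=d] σ[v='s'](S))) → 1

== RESULT ==
a | d | v
9 | 9 | s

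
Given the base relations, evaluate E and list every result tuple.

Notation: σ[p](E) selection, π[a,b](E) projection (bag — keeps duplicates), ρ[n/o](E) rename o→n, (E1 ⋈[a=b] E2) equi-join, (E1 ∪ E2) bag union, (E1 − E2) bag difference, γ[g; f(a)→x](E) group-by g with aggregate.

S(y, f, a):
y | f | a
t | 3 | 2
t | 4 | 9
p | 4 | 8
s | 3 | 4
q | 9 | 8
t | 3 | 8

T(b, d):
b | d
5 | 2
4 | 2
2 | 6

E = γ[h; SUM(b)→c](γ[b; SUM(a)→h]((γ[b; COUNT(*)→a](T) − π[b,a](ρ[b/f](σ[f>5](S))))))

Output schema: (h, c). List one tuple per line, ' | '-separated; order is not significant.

Row counts bottom-up:
  T → 3
  γ[b; COUNT(*)→a](T) → 3
  S → 6
  σ[f>5](S) → 1
  ρ[b/f](σ[f>5](S)) → 1
  π[b,a](ρ[b/f](σ[f>5](S))) → 1
  (γ[b; COUNT(*)→a](T) − π[b,a](ρ[b/f](σ[f>5](S)))) → 3
  γ[b; SUM(a)→h]((γ[b; COUNT(*)→a](T) − π[b,a](ρ[b/f](σ[f>5](S))))) → 3
  γ[h; SUM(b)→c](γ[b; SUM(a)→h]((γ[b; COUNT(*)→a](T) − π[b,a](ρ[b/f](σ[f>5](S)))))) → 1

== RESULT ==
h | c
1 | 11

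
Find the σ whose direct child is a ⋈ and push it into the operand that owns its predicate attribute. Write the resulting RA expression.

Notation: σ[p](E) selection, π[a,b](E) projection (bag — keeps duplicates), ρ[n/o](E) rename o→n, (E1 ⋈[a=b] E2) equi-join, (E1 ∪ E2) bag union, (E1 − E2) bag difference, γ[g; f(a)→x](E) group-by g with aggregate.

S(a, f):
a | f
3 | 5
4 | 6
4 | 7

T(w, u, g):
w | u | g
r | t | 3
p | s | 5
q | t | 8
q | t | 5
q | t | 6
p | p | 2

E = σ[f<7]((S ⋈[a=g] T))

σ filters on f, owned by the left side.
E' = (σ[f<7](S) ⋈[a=g] T)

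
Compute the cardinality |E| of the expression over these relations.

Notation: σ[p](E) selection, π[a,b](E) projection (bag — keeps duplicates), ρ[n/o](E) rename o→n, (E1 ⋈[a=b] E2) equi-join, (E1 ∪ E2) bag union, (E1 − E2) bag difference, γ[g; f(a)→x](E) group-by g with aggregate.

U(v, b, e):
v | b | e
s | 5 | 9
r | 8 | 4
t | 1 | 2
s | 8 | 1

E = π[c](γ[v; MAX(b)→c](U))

Subexpression sizes:
  U → 4
  γ[v; MAX(b)→c](U) → 3
  π[c](γ[v; MAX(b)→c](U)) → 3

|E| = 3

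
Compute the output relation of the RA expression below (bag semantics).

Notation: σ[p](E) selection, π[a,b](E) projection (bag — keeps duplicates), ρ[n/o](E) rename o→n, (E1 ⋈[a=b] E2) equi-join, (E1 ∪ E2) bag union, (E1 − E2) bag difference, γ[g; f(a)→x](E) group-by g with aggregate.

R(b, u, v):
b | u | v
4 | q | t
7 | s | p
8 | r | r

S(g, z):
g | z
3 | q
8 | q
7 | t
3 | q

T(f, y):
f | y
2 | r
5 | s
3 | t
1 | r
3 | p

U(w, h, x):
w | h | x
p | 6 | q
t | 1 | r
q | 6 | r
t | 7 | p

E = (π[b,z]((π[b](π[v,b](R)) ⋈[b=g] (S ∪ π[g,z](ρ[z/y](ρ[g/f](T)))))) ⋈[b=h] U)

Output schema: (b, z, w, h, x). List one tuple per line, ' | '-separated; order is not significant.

Stepwise |·|:
  R → 3
  π[v,b](R) → 3
  π[b](π[v,b](R)) → 3
  S → 4
  T → 5
  ρ[g/f](T) → 5
  ρ[z/y](ρ[g/f](T)) → 5
  π[g,z](ρ[z/y](ρ[g/f](T))) → 5
  (S ∪ π[g,z](ρ[z/y](ρ[g/f](T)))) → 9
  (π[b](π[v,b](R)) ⋈[b=g] (S ∪ π[g,z](ρ[z/y](ρ[g/f](T))))) → 2
  π[b,z]((π[b](π[v,b](R)) ⋈[b=g] (S ∪ π[g,z](ρ[z/y](ρ[g/f](T)))))) → 2
  U → 4
  (π[b,z]((π[b](π[v,b](R)) ⋈[b=g] (S ∪ π[g,z](ρ[z/y](ρ[g/f](T)))))) ⋈[b=h] U) → 1

== RESULT ==
b | z | w | h | x
7 | t | t | 7 | p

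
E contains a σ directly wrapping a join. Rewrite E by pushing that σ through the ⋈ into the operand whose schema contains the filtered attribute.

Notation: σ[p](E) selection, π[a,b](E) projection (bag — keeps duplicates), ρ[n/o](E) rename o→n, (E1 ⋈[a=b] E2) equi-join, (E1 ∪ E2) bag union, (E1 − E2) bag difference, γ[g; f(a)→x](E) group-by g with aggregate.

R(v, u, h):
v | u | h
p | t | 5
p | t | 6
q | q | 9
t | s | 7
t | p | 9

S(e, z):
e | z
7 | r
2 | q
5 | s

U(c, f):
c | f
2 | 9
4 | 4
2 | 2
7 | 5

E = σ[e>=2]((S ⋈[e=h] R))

σ filters on e, owned by the left side.
E' = (σ[e>=2](S) ⋈[e=h] R)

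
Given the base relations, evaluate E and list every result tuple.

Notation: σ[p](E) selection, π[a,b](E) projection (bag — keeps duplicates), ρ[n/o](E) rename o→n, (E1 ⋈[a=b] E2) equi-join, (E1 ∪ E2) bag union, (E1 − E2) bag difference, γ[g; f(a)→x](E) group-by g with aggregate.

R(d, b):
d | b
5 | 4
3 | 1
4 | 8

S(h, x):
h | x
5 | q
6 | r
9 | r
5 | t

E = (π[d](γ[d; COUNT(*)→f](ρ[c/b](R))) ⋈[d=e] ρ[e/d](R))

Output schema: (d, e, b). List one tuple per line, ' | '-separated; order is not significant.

Per-node cardinality:
  R → 3
  ρ[c/b](R) → 3
  γ[d; COUNT(*)→f](ρ[c/b](R)) → 3
  π[d](γ[d; COUNT(*)→f](ρ[c/b](R))) → 3
  R → 3
  ρ[e/d](R) → 3
  (π[d](γ[d; COUNT(*)→f](ρ[c/b](R))) ⋈[d=e] ρ[e/d](R)) → 3

== RESULT ==
d | e | b
3 | 3 | 1
4 | 4 | 8
5 | 5 | 4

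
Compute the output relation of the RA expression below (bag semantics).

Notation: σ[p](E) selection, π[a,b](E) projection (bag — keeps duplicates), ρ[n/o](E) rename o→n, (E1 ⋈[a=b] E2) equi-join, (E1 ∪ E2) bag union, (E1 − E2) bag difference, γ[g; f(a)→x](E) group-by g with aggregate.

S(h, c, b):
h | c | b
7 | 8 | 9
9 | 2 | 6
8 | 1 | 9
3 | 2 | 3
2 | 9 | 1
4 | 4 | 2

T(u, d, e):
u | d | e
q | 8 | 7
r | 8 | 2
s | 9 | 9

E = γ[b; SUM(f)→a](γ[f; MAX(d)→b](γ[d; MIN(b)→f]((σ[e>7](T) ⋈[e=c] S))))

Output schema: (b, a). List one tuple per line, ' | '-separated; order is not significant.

Subexpression sizes:
  T → 3
  σ[e>7](T) → 1
  S → 6
  (σ[e>7](T) ⋈[e=c] S) → 1
  γ[d; MIN(b)→f]((σ[e>7](T) ⋈[e=c] S)) → 1
  γ[f; MAX(d)→b](γ[d; MIN(b)→f]((σ[e>7](T) ⋈[e=c] S))) → 1
  γ[b; SUM(f)→a](γ[f; MAX(d)→b](γ[d; MIN(b)→f]((σ[e>7](T) ⋈[e=c] S)))) → 1

== RESULT ==
b | a
9 | 1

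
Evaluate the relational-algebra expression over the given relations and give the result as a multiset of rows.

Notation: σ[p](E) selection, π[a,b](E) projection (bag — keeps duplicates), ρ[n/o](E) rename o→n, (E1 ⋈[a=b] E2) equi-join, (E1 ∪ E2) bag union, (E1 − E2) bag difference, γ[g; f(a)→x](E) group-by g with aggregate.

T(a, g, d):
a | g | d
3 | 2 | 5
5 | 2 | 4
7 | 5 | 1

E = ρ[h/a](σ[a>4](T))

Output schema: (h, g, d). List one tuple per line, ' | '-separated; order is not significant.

Per-node cardinality:
  T → 3
  σ[a>4](T) → 2
  ρ[h/a](σ[a>4](T)) → 2

== RESULT ==
h | g | d
5 | 2 | 4
7 | 5 | 1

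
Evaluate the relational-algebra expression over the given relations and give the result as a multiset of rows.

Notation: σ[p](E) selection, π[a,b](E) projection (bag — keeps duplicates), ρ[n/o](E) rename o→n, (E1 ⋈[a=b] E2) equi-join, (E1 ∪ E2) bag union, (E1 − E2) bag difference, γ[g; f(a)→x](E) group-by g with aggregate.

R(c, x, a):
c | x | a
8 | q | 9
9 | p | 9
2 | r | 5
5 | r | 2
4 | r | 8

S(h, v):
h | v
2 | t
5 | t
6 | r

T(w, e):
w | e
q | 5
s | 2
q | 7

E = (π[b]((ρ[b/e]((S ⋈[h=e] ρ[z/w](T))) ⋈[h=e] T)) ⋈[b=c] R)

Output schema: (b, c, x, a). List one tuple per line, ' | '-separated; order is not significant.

Subexpression sizes:
  S → 3
  T → 3
  ρ[z/w](T) → 3
  (S ⋈[h=e] ρ[z/w](T)) → 2
  ρ[b/e]((S ⋈[h=e] ρ[z/w](T))) → 2
  T → 3
  (ρ[b/e]((S ⋈[h=e] ρ[z/w](T))) ⋈[h=e] T) → 2
  π[b]((ρ[b/e]((S ⋈[h=e] ρ[z/w](T))) ⋈[h=e] T)) → 2
  R → 5
  (π[b]((ρ[b/e]((S ⋈[h=e] ρ[z/w](T))) ⋈[h=e] T)) ⋈[b=c] R) → 2

== RESULT ==
b | c | x | a
2 | 2 | r | 5
5 | 5 | r | 2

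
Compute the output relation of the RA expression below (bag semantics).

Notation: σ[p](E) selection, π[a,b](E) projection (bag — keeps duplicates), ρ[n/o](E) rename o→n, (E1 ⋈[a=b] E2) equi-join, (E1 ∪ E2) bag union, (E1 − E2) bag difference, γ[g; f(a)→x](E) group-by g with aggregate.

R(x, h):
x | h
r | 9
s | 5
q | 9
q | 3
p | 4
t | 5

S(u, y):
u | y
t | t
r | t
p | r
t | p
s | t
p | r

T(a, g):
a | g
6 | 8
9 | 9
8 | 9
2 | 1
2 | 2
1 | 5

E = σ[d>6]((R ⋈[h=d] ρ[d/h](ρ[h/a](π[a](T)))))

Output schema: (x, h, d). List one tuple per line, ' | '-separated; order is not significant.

Row counts bottom-up:
  R → 6
  T → 6
  π[a](T) → 6
  ρ[h/a](π[a](T)) → 6
  ρ[d/h](ρ[h/a](π[a](T))) → 6
  (R ⋈[h=d] ρ[d/h](ρ[h/a](π[a](T)))) → 2
  σ[d>6]((R ⋈[h=d] ρ[d/h](ρ[h/a](π[a](T))))) → 2

== RESULT ==
x | h | d
q | 9 | 9
r | 9 | 9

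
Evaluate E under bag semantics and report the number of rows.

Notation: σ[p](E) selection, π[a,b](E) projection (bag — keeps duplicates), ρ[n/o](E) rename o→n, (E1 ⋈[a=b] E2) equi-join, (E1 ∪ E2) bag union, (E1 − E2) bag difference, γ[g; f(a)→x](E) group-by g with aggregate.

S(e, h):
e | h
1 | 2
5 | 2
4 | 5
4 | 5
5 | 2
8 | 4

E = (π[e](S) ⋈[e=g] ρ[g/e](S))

Subexpression sizes:
  S → 6
  π[e](S) → 6
  S → 6
  ρ[g/e](S) → 6
  (π[e](S) ⋈[e=g] ρ[g/e](S)) → 10

|E| = 10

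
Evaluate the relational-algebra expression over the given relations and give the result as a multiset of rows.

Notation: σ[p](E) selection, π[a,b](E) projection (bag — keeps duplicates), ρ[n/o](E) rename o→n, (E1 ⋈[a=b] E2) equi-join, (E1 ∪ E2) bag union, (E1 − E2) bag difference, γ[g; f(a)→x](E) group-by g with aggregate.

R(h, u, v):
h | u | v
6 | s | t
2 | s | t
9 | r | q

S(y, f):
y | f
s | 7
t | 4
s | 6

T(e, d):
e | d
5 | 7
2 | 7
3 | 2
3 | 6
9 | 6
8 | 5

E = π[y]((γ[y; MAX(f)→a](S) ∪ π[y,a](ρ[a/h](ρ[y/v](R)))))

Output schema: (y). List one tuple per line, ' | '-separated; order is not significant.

Stepwise |·|:
  S → 3
  γ[y; MAX(f)→a](S) → 2
  R → 3
  ρ[y/v](R) → 3
  ρ[a/h](ρ[y/v](R)) → 3
  π[y,a](ρ[a/h](ρ[y/v](R))) → 3
  (γ[y; MAX(f)→a](S) ∪ π[y,a](ρ[a/h](ρ[y/v](R)))) → 5
  π[y]((γ[y; MAX(f)→a](S) ∪ π[y,a](ρ[a/h](ρ[y/v](R))))) → 5

== RESULT ==
y
q
s
t
t
t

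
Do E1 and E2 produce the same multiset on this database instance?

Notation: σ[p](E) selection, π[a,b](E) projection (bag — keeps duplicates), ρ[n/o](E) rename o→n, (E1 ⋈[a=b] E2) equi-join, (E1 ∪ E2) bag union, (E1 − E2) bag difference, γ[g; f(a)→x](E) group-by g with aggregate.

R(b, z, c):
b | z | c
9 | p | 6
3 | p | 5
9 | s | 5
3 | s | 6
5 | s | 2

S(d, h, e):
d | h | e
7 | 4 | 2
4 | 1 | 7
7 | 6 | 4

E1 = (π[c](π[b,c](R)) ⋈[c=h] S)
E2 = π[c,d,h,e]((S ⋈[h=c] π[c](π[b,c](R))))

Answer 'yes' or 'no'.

E1 subexpression sizes:
  R → 5
  π[b,c](R) → 5
  π[c](π[b,c](R)) → 5
  S → 3
  (π[c](π[b,c](R)) ⋈[c=h] S) → 2
E2 subexpression sizes:
  S → 3
  R → 5
  π[b,c](R) → 5
  π[c](π[b,c](R)) → 5
  (S ⋈[h=c] π[c](π[b,c](R))) → 2
  π[c,d,h,e]((S ⋈[h=c] π[c](π[b,c](R)))) → 2

E1 and E2 produce the same multiset:
c | d | h | e
6 | 7 | 6 | 4
6 | 7 | 6 | 4

yes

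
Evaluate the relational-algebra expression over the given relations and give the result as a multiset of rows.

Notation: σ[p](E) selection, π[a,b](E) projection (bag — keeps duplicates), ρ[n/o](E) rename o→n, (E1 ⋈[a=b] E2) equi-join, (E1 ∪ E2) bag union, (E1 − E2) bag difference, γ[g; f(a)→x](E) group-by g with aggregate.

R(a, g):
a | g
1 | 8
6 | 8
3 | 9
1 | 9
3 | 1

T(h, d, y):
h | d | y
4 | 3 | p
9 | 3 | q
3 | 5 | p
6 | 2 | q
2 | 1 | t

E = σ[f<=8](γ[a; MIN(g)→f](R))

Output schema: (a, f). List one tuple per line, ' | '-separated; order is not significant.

Row counts bottom-up:
  R → 5
  γ[a; MIN(g)→f](R) → 3
  σ[f<=8](γ[a; MIN(g)→f](R)) → 3

== RESULT ==
a | f
1 | 8
3 | 1
6 | 8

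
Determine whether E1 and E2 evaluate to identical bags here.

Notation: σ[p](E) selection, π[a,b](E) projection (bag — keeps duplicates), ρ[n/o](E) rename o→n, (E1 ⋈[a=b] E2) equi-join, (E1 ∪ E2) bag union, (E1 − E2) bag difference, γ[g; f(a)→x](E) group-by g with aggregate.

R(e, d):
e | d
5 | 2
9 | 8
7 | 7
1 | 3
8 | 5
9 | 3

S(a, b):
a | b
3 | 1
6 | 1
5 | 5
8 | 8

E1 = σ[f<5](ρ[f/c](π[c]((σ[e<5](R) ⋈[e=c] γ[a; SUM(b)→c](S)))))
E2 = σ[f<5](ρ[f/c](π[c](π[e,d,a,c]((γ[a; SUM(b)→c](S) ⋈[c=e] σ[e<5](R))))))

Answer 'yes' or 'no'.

E1 row counts bottom-up:
  R → 6
  σ[e<5](R) → 1
  S → 4
  γ[a; SUM(b)→c](S) → 4
  (σ[e<5](R) ⋈[e=c] γ[a; SUM(b)→c](S)) → 2
  π[c]((σ[e<5](R) ⋈[e=c] γ[a; SUM(b)→c](S))) → 2
  ρ[f/c](π[c]((σ[e<5](R) ⋈[e=c] γ[a; SUM(b)→c](S)))) → 2
  σ[f<5](ρ[f/c](π[c]((σ[e<5](R) ⋈[e=c] γ[a; SUM(b)→c](S))))) → 2
E2 row counts bottom-up:
  S → 4
  γ[a; SUM(b)→c](S) → 4
  R → 6
  σ[e<5](R) → 1
  (γ[a; SUM(b)→c](S) ⋈[c=e] σ[e<5](R)) → 2
  π[e,d,a,c]((γ[a; SUM(b)→c](S) ⋈[c=e] σ[e<5](R))) → 2
  π[c](π[e,d,a,c]((γ[a; SUM(b)→c](S) ⋈[c=e] σ[e<5](R)))) → 2
  ρ[f/c](π[c](π[e,d,a,c]((γ[a; SUM(b)→c](S) ⋈[c=e] σ[e<5](R))))) → 2
  σ[f<5](ρ[f/c](π[c](π[e,d,a,c]((γ[a; SUM(b)→c](S) ⋈[c=e] σ[e<5](R)))))) → 2

E1 and E2 produce the same multiset:
f
1
1

yes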